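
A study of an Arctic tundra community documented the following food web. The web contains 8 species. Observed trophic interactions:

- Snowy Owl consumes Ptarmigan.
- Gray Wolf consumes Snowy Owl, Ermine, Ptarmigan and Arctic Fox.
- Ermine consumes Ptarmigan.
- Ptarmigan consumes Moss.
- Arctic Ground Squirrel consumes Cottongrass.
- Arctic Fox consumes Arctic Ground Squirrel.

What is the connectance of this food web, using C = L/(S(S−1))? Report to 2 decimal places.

The web has S = 8 species and L = 9 feeding links.
C = L / (S(S−1)) = 9 / 56 = 0.1607 ≈ 0.16.

C = 0.16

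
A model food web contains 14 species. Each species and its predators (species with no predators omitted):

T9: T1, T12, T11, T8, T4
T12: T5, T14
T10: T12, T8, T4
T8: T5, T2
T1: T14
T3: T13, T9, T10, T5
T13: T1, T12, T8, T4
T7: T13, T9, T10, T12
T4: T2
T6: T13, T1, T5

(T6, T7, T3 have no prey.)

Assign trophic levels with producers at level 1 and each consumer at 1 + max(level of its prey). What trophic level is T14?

T6 is a producer → level 1.
T13 eats T6 (level 1); other prey at levels: T7 1, T3 1 → level 2.
T1 eats T13 (level 2); other prey at levels: T6 1, T9 2 → level 3.
T14 eats T1 (level 3); other prey at levels: T12 3 → level 4.

Trophic level 4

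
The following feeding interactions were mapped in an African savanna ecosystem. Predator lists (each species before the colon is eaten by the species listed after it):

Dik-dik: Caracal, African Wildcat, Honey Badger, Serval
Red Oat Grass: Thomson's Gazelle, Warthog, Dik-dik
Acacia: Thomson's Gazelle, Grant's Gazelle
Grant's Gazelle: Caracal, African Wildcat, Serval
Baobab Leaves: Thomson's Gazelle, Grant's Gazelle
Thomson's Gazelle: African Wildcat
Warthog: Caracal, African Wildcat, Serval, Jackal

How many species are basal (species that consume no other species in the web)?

3

Basal species (no prey listed): Acacia, Red Oat Grass, Baobab Leaves.
Count: 3.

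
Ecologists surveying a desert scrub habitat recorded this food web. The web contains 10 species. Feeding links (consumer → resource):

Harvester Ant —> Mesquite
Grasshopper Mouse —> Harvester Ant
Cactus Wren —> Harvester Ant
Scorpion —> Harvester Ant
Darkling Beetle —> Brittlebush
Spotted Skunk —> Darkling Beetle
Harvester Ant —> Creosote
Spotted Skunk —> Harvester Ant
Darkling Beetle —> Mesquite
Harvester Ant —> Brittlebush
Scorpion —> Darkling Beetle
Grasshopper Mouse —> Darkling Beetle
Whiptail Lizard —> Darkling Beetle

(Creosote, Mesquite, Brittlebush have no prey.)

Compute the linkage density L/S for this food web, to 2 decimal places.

There are L = 13 links among S = 10 species.
L/S = 13/10 = 1.3000 ≈ 1.30.

L/S = 1.30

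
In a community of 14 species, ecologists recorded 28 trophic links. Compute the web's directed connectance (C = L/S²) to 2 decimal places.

The web has S = 14 species and L = 28 feeding links.
C = L / S² = 28 / 196 = 0.1429 ≈ 0.14.

C = 0.14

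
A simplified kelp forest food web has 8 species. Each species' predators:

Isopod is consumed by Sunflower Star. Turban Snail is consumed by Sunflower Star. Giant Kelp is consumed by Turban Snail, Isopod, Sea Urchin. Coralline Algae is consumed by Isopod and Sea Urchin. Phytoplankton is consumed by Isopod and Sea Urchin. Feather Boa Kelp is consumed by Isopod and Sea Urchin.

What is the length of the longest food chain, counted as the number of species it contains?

One longest chain: Giant Kelp → Turban Snail → Sunflower Star.
It has 3 species and 2 links.

3 species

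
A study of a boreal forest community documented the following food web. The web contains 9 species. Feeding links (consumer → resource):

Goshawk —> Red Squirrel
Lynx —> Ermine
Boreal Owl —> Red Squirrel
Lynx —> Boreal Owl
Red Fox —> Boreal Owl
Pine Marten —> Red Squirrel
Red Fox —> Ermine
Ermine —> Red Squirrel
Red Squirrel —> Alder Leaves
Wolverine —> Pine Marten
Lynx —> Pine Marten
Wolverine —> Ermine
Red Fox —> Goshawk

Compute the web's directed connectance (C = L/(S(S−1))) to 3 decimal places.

The web has S = 9 species and L = 13 feeding links.
C = L / (S(S−1)) = 13 / 72 = 0.1806 ≈ 0.181.

C = 0.181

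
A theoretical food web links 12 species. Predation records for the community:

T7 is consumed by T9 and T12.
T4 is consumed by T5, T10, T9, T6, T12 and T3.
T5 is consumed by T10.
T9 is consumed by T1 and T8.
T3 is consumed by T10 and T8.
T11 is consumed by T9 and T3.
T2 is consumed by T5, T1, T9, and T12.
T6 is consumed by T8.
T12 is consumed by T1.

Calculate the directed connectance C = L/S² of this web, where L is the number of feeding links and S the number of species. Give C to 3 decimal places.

C = 0.146

The web has S = 12 species and L = 21 feeding links.
C = L / S² = 21 / 144 = 0.1458 ≈ 0.146.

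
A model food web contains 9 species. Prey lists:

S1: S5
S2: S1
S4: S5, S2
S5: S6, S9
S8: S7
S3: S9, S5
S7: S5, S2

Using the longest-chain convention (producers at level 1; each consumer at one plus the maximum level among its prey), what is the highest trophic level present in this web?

6

Producers (level 1): S6, S9.
S6 → S5 → S1 → S2 → S7 → S8 gives S8 level 6.
No species has a prey at level 6, so no species reaches level 7.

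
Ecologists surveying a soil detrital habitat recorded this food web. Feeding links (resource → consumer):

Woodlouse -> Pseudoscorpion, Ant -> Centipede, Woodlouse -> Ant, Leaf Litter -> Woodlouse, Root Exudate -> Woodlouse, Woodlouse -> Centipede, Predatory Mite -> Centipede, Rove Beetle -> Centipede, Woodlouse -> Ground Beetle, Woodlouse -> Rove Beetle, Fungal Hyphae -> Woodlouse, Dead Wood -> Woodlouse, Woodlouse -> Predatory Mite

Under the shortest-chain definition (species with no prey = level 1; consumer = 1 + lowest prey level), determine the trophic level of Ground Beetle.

Trophic level 3

Dead Wood has no prey (basal) → level 1.
Woodlouse eats Dead Wood → level 2.
Ground Beetle eats Woodlouse → level 3.
No prey of Ground Beetle is below level 2, so 3 is the minimum.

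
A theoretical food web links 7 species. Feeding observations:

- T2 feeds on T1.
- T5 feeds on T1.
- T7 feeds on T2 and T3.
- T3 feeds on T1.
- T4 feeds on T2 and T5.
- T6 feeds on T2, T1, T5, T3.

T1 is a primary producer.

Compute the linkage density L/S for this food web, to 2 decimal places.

There are L = 11 links among S = 7 species.
L/S = 11/7 = 1.5714 ≈ 1.57.

L/S = 1.57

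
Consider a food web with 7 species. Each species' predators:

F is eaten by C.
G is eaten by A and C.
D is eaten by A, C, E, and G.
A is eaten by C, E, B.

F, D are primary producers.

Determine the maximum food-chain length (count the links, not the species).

One longest chain: D → G → A → B.
It has 4 species and 3 links.

3 links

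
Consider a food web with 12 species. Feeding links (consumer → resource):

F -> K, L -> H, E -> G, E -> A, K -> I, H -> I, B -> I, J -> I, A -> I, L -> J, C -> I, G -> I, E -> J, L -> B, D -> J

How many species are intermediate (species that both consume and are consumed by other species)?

Intermediate species (has both prey and predators): A, G, K, H, B, J.
Count: 6.

6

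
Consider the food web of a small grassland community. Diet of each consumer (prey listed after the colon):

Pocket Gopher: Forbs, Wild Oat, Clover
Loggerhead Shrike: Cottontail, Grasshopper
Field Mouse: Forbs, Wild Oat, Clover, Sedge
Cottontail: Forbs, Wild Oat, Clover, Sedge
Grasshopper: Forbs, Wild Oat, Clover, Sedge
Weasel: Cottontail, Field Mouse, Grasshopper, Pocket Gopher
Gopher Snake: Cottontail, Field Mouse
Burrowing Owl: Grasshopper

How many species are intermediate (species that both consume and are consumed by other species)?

4

Intermediate species (has both prey and predators): Cottontail, Field Mouse, Grasshopper, Pocket Gopher.
Count: 4.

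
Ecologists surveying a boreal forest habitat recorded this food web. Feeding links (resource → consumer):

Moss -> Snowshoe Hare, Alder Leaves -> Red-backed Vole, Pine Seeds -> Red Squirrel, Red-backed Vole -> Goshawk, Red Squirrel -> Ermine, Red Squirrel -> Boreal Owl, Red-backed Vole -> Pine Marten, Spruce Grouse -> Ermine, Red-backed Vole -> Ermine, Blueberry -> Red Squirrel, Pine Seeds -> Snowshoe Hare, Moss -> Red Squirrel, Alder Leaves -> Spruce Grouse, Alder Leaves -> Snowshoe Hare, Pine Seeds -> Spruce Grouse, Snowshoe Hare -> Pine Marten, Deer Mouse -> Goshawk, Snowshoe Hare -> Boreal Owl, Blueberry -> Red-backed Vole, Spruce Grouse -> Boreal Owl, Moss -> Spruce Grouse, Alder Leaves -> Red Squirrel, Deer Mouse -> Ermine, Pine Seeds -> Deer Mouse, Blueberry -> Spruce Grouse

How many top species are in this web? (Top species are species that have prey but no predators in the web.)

4

Top species (has prey, but nothing eats it): Pine Marten, Ermine, Goshawk, Boreal Owl.
Count: 4.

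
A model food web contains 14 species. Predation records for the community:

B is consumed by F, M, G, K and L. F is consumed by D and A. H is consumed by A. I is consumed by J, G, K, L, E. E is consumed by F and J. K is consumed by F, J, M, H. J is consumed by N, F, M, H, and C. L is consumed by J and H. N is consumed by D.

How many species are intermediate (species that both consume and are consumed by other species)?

7

Intermediate species (has both prey and predators): L, E, K, J, H, F, N.
Count: 7.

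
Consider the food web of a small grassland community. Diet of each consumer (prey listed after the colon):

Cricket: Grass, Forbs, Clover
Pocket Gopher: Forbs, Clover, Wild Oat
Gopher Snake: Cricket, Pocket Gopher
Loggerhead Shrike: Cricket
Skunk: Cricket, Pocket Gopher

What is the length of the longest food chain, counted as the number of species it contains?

3 species

One longest chain: Grass → Cricket → Loggerhead Shrike.
It has 3 species and 2 links.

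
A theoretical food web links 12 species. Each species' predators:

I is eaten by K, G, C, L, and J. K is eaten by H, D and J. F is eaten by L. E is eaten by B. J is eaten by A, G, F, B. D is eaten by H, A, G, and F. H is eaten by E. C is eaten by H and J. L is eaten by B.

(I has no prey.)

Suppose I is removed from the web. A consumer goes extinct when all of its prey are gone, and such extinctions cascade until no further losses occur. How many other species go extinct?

Remove I.
Round 1: C (all prey gone), K (all prey gone) → extinct.
Round 2: D (all prey gone), J (all prey gone) → extinct.
Round 3: F (all prey gone), H (all prey gone), A (all prey gone), G (all prey gone) → extinct.
Round 4: L (all prey gone), E (all prey gone) → extinct.
Round 5: B (all prey gone) → extinct.
No further losses. Total secondary extinctions: 11.

11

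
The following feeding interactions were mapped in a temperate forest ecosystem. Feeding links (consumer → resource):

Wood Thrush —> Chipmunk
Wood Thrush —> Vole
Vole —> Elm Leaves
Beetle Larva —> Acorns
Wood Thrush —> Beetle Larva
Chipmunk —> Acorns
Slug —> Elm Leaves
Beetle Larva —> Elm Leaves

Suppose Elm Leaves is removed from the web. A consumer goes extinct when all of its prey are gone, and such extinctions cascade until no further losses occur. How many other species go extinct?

Remove Elm Leaves.
Round 1: Vole (all prey gone), Slug (all prey gone) → extinct.
No further losses. Total secondary extinctions: 2.

2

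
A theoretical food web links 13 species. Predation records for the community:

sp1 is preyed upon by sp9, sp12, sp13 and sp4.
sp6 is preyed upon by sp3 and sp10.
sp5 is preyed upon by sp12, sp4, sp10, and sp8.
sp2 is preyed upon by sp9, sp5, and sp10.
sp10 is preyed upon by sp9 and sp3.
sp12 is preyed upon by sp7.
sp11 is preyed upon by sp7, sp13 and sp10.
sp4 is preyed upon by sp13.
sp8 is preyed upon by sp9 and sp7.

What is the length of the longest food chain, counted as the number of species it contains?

One longest chain: sp2 → sp5 → sp12 → sp7.
It has 4 species and 3 links.

4 species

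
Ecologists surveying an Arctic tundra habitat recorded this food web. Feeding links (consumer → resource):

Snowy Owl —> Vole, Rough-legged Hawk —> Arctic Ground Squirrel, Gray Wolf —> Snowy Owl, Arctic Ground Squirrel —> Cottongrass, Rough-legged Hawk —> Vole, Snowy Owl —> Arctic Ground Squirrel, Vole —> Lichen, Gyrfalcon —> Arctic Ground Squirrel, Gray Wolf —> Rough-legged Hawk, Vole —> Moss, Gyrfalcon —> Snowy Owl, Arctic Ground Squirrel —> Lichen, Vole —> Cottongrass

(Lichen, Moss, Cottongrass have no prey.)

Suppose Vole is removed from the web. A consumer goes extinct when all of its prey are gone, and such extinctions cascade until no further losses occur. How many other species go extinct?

0

Remove Vole.
Every predator of it retains at least one other prey: Snowy Owl still has Arctic Ground Squirrel; Rough-legged Hawk still has Arctic Ground Squirrel.
No consumer loses all prey, so no secondary extinctions occur.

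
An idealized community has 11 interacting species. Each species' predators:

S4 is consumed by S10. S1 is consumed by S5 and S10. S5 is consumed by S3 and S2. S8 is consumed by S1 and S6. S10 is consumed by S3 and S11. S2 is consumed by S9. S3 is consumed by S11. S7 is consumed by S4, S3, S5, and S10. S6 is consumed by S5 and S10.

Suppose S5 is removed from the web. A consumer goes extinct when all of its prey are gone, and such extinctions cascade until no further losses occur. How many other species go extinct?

2

Remove S5.
Round 1: S2 (all prey gone) → extinct.
Round 2: S9 (all prey gone) → extinct.
No further losses. Total secondary extinctions: 2.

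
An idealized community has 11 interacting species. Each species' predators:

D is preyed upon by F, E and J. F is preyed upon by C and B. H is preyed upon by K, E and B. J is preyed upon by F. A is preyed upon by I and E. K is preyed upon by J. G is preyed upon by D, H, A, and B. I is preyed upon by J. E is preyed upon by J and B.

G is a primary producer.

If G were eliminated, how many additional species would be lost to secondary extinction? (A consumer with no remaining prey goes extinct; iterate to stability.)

Remove G.
Round 1: H (all prey gone), D (all prey gone), A (all prey gone) → extinct.
Round 2: E (all prey gone), K (all prey gone), I (all prey gone) → extinct.
Round 3: J (all prey gone) → extinct.
Round 4: F (all prey gone) → extinct.
Round 5: B (all prey gone), C (all prey gone) → extinct.
No further losses. Total secondary extinctions: 10.

10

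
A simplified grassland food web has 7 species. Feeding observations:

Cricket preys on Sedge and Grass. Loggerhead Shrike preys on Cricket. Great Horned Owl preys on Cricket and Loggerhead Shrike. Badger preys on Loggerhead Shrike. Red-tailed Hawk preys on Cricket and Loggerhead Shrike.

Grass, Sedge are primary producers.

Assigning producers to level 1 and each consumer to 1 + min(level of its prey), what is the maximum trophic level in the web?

Producers (level 1): Grass, Sedge.
Following each consumer down to its lowest-level prey: Grass → Cricket → Loggerhead Shrike → Badger (levels 1 through 4).
All prey of Badger (Loggerhead Shrike 3) are at level 3 or above, so Badger is at level 1 + 3 = 4.
Every consumer has at least one prey at level 3 or below, so none exceeds level 4.

4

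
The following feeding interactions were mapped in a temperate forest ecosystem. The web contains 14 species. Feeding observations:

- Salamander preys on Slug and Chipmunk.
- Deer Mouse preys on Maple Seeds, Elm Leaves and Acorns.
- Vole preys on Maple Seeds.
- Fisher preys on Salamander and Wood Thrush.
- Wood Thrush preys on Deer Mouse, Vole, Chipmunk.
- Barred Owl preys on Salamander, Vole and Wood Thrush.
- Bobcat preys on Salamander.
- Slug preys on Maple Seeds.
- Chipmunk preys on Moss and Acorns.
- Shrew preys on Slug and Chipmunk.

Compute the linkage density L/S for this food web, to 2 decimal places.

L/S = 1.43

There are L = 20 links among S = 14 species.
L/S = 20/14 = 1.4286 ≈ 1.43.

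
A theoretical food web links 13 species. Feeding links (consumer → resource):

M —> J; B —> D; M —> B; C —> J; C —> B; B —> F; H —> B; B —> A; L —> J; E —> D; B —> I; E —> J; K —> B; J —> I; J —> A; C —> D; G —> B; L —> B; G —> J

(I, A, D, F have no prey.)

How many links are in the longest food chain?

One longest chain: I → J → L.
It has 3 species and 2 links.

2 links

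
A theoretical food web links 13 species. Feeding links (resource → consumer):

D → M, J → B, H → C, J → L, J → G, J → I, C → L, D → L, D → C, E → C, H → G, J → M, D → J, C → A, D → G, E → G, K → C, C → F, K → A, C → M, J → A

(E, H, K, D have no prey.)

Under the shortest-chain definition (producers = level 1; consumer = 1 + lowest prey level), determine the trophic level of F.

E is a producer → level 1.
C eats E → level 2.
F eats C → level 3.
No prey of F is below level 2, so 3 is the minimum.

Trophic level 3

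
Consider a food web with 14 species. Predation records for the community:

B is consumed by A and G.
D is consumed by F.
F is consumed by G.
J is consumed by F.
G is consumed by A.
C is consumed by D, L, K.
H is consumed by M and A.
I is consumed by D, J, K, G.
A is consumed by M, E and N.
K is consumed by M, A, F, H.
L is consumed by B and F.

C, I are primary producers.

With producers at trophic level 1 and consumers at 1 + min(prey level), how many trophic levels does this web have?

4

Producers (level 1): C, I.
Following each consumer down to its lowest-level prey: I → G → A → E (levels 1 through 4).
All prey of E (A 3) are at level 3 or above, so E is at level 1 + 3 = 4.
Every consumer has at least one prey at level 3 or below, so none exceeds level 4.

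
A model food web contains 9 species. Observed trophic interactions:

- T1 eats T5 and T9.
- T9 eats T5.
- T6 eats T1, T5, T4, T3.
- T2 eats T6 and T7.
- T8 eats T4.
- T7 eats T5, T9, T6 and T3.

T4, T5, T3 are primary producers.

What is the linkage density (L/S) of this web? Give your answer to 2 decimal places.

L/S = 1.56

There are L = 14 links among S = 9 species.
L/S = 14/9 = 1.5556 ≈ 1.56.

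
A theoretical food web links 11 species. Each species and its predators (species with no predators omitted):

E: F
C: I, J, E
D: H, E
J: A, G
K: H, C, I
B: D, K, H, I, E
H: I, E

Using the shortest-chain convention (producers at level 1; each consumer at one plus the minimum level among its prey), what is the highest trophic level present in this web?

5

Producers (level 1): B.
Following each consumer down to its lowest-level prey: B → K → C → J → G (levels 1 through 5).
All prey of G (J 4) are at level 4 or above, so G is at level 1 + 4 = 5.
Every consumer has at least one prey at level 4 or below, so none exceeds level 5.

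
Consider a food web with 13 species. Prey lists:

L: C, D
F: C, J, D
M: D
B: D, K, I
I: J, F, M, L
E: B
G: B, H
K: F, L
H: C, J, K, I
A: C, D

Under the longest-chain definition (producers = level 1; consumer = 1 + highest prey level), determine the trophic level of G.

Trophic level 5

C is a producer → level 1.
F eats C (level 1); other prey at levels: J 1, D 1 → level 2.
I eats F (level 2); other prey at levels: J 1, M 2, L 2 → level 3.
B eats I (level 3); other prey at levels: D 1, K 3 → level 4.
G eats B (level 4); other prey at levels: H 4 → level 5.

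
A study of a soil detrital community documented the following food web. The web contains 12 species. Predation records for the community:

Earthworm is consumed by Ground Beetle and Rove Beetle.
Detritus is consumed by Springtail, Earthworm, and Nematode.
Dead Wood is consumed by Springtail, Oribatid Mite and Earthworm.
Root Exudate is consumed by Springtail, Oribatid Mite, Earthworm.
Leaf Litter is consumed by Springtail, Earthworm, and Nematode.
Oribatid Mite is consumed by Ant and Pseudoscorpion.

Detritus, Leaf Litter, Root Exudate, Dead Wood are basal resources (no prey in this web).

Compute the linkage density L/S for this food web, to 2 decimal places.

L/S = 1.33

There are L = 16 links among S = 12 species.
L/S = 16/12 = 1.3333 ≈ 1.33.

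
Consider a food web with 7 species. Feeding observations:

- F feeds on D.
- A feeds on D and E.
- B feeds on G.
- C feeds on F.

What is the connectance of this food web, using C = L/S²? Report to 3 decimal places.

C = 0.102

The web has S = 7 species and L = 5 feeding links.
C = L / S² = 5 / 49 = 0.1020 ≈ 0.102.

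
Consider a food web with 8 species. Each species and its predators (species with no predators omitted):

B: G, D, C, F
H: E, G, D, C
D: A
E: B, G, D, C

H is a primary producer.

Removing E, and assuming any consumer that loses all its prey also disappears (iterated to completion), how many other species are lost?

Remove E.
Round 1: B (all prey gone) → extinct.
Round 2: F (all prey gone) → extinct.
No further losses. Total secondary extinctions: 2.

2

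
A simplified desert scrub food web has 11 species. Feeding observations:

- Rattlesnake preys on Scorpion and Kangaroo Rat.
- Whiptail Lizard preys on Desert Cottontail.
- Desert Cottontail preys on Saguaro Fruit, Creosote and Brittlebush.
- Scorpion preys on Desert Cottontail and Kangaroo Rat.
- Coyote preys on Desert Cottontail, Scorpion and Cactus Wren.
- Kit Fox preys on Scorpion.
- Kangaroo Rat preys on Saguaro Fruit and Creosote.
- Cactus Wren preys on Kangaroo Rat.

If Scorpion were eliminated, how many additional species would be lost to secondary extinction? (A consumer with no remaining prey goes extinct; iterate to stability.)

1

Remove Scorpion.
Round 1: Kit Fox (all prey gone) → extinct.
No further losses. Total secondary extinctions: 1.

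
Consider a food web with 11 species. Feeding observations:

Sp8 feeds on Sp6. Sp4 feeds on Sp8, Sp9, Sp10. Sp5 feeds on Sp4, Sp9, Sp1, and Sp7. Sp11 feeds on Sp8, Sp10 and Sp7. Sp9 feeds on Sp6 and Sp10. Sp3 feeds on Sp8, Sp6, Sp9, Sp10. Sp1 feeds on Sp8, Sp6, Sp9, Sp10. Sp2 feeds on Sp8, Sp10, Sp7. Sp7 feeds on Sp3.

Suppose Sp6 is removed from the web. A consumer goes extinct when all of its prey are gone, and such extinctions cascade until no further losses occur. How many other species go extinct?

1

Remove Sp6.
Round 1: Sp8 (all prey gone) → extinct.
No further losses. Total secondary extinctions: 1.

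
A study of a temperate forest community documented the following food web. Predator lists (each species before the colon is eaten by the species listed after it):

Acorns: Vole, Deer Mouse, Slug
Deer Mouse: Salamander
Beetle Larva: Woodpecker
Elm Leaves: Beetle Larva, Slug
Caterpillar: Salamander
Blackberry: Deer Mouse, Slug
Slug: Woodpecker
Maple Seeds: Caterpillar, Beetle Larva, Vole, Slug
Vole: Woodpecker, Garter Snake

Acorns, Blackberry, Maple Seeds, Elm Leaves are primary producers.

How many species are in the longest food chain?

One longest chain: Maple Seeds → Caterpillar → Salamander.
It has 3 species and 2 links.

3 species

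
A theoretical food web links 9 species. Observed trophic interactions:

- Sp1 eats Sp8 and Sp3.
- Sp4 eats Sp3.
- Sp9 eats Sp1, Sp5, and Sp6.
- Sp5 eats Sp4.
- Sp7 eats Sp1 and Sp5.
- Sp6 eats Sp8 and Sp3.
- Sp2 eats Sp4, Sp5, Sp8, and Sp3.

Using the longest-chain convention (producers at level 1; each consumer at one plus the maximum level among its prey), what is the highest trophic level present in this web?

4

Producers (level 1): Sp8, Sp3.
Sp3 → Sp4 → Sp5 → Sp9 gives Sp9 level 4.
No species has a prey at level 4, so no species reaches level 5.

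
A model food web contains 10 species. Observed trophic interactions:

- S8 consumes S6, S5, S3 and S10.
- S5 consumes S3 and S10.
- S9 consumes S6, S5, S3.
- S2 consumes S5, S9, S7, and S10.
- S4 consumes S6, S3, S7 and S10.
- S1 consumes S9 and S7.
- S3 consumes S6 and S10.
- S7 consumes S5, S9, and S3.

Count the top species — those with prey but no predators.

4

Top species (has prey, but nothing eats it): S8, S2, S1, S4.
Count: 4.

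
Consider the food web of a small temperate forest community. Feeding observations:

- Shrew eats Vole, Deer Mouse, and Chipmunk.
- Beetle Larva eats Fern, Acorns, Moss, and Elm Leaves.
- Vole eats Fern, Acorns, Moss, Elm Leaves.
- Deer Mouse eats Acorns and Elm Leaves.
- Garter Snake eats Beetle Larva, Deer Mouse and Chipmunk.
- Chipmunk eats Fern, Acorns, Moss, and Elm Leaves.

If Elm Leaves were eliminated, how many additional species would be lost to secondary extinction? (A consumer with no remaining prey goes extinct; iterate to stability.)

0

Remove Elm Leaves.
Every predator of it retains at least one other prey: Beetle Larva still has Fern, Acorns, Moss; Deer Mouse still has Acorns; Chipmunk still has Fern, Acorns, Moss; Vole still has Fern, Acorns, Moss.
No consumer loses all prey, so no secondary extinctions occur.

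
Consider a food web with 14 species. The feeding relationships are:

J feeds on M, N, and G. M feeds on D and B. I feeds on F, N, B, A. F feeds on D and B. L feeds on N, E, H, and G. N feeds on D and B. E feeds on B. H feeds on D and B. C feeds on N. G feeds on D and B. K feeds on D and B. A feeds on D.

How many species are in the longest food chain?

One longest chain: B → M → J.
It has 3 species and 2 links.

3 species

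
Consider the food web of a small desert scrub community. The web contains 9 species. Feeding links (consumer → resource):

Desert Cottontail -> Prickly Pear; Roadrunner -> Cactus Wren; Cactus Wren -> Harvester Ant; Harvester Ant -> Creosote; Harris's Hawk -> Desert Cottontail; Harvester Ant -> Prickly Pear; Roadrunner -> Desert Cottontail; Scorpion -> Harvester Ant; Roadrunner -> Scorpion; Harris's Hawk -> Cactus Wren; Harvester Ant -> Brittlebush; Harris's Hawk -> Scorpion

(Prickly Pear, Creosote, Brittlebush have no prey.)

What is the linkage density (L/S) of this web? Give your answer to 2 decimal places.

There are L = 12 links among S = 9 species.
L/S = 12/9 = 1.3333 ≈ 1.33.

L/S = 1.33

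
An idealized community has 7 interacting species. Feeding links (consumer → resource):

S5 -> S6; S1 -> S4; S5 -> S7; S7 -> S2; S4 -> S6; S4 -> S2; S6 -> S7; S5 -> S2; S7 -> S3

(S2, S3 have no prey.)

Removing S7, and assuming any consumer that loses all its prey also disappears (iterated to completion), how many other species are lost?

Remove S7.
Round 1: S6 (all prey gone) → extinct.
No further losses. Total secondary extinctions: 1.

1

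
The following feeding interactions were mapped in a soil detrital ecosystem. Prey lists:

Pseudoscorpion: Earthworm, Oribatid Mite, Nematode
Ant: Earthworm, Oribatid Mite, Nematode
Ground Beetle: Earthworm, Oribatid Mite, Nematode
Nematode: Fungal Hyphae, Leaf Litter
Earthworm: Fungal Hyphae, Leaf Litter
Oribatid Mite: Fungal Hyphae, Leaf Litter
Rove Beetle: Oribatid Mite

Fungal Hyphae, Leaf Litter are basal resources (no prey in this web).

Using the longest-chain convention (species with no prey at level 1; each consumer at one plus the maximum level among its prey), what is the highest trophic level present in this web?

3

Basal resources (level 1): Fungal Hyphae, Leaf Litter.
Fungal Hyphae → Earthworm → Ant gives Ant level 3.
No species has a prey at level 3, so no species reaches level 4.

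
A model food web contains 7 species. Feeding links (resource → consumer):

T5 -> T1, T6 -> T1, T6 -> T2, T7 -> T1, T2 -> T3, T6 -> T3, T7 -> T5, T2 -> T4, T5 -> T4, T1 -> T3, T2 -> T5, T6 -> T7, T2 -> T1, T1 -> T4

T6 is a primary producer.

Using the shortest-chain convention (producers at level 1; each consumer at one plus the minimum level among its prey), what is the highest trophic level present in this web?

3

Producers (level 1): T6.
Following each consumer down to its lowest-level prey: T6 → T7 → T5 (levels 1 through 3).
All prey of T5 (T7 2, T2 2) are at level 2 or above, so T5 is at level 1 + 2 = 3.
Every consumer has at least one prey at level 2 or below, so none exceeds level 3.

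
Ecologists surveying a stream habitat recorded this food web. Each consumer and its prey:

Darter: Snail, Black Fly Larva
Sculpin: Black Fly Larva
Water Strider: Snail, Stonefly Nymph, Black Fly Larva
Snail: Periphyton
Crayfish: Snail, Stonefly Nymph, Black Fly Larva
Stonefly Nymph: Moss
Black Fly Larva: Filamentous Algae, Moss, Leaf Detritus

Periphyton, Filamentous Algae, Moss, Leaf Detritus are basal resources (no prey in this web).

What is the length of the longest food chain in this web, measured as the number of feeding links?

One longest chain: Periphyton → Snail → Crayfish.
It has 3 species and 2 links.

2 links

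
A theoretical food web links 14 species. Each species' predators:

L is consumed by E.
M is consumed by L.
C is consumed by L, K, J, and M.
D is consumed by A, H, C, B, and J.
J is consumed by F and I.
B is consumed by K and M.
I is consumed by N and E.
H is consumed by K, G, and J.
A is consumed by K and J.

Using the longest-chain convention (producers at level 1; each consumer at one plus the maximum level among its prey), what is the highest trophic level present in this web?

Producers (level 1): D.
D → H → J → I → N gives N level 5.
No species has a prey at level 5, so no species reaches level 6.

5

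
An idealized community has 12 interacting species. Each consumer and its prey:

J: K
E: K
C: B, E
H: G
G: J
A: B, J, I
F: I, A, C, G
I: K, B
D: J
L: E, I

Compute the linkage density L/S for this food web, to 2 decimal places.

There are L = 18 links among S = 12 species.
L/S = 18/12 = 1.5000 ≈ 1.50.

L/S = 1.50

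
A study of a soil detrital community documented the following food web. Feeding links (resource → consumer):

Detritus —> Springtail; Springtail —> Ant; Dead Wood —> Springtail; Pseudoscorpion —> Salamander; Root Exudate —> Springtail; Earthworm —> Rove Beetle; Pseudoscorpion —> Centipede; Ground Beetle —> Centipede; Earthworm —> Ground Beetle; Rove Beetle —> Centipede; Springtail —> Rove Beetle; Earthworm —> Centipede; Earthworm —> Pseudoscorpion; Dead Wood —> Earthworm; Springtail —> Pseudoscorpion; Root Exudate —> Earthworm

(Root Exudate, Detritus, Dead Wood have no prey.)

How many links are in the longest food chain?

One longest chain: Root Exudate → Earthworm → Ground Beetle → Centipede.
It has 4 species and 3 links.

3 links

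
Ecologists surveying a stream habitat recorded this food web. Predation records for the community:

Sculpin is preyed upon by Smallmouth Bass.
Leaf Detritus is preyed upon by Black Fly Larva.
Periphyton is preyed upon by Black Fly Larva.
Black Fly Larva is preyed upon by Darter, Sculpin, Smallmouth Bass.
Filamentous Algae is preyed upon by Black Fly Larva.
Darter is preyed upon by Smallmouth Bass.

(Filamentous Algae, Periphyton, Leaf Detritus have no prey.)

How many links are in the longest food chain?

3 links

One longest chain: Filamentous Algae → Black Fly Larva → Darter → Smallmouth Bass.
It has 4 species and 3 links.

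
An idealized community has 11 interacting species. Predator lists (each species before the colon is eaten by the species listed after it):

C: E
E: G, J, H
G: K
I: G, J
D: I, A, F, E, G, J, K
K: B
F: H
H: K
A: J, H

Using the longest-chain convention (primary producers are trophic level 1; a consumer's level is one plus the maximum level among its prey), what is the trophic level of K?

D is a producer → level 1.
A eats D → level 2.
H eats A (level 2); other prey at levels: F 2, E 2 → level 3.
K eats H (level 3); other prey at levels: D 1, G 3 → level 4.

Trophic level 4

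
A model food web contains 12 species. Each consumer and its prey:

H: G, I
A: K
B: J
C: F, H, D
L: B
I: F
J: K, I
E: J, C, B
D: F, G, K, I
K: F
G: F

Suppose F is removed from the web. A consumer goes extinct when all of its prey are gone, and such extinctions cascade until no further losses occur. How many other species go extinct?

Remove F.
Round 1: G (all prey gone), K (all prey gone), I (all prey gone) → extinct.
Round 2: H (all prey gone), A (all prey gone), J (all prey gone), D (all prey gone) → extinct.
Round 3: C (all prey gone), B (all prey gone) → extinct.
Round 4: E (all prey gone), L (all prey gone) → extinct.
No further losses. Total secondary extinctions: 11.

11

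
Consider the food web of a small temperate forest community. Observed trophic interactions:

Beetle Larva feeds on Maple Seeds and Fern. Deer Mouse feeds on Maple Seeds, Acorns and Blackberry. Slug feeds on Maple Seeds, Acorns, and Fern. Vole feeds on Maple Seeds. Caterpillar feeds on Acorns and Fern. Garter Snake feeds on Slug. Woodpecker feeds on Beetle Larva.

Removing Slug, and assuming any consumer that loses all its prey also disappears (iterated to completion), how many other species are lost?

Remove Slug.
Round 1: Garter Snake (all prey gone) → extinct.
No further losses. Total secondary extinctions: 1.

1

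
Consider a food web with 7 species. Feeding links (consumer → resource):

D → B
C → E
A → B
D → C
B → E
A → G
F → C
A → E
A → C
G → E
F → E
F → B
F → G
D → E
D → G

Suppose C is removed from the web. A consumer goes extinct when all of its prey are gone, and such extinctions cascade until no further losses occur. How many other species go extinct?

Remove C.
Every predator of it retains at least one other prey: D still has E, B, G; A still has E, B, G; F still has E, B, G.
No consumer loses all prey, so no secondary extinctions occur.

0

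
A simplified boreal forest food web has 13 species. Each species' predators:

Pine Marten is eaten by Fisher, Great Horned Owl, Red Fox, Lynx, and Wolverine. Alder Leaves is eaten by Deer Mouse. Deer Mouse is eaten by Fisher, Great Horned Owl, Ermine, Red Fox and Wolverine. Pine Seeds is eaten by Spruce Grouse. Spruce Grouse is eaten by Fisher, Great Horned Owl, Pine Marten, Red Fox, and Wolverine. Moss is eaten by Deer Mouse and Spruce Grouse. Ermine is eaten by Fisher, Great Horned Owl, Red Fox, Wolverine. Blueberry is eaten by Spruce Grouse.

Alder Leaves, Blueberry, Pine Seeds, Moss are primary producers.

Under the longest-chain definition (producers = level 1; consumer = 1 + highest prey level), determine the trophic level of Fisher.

Trophic level 4

Alder Leaves is a producer → level 1.
Deer Mouse eats Alder Leaves (level 1); other prey at levels: Moss 1 → level 2.
Ermine eats Deer Mouse → level 3.
Fisher eats Ermine (level 3); other prey at levels: Deer Mouse 2, Spruce Grouse 2, Pine Marten 3 → level 4.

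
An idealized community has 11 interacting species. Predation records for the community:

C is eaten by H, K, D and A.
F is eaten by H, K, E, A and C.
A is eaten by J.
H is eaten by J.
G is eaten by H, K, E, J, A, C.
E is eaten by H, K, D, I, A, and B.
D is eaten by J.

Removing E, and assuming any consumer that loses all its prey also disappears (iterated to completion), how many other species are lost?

Remove E.
Round 1: B (all prey gone), I (all prey gone) → extinct.
No further losses. Total secondary extinctions: 2.

2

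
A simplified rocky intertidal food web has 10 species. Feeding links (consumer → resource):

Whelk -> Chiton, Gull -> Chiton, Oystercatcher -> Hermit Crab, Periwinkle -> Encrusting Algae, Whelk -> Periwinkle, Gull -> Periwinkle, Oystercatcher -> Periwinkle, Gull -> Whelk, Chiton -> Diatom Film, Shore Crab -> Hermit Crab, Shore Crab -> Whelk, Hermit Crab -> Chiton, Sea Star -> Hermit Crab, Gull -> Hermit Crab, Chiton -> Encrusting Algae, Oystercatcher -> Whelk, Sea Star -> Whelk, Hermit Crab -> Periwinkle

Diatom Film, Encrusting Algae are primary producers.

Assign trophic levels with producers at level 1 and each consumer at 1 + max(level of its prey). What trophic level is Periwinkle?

Encrusting Algae is a producer → level 1.
Periwinkle eats Encrusting Algae → level 2.

Trophic level 2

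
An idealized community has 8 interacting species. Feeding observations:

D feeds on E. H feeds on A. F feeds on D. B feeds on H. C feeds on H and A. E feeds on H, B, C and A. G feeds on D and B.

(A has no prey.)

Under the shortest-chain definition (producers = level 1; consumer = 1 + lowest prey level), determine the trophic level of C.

A is a producer → level 1.
C eats A → level 2.

Trophic level 2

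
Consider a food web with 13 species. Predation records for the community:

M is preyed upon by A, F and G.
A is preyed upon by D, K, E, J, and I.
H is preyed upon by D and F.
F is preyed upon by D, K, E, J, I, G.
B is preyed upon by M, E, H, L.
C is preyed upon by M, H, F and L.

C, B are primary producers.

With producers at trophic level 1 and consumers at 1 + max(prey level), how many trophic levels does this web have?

Producers (level 1): C, B.
C → H → F → K gives K level 4.
No species has a prey at level 4, so no species reaches level 5.

4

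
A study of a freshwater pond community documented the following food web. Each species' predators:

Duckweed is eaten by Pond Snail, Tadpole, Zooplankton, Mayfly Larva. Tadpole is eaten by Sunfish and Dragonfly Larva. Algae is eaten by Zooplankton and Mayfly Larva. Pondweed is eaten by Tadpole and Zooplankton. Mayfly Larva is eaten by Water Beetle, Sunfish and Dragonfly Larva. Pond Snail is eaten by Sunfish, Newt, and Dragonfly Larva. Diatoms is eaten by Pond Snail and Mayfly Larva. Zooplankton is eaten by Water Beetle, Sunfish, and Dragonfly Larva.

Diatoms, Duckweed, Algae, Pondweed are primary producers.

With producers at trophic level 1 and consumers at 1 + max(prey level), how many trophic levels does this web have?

Producers (level 1): Diatoms, Duckweed, Algae, Pondweed.
Duckweed → Zooplankton → Water Beetle gives Water Beetle level 3.
No species has a prey at level 3, so no species reaches level 4.

3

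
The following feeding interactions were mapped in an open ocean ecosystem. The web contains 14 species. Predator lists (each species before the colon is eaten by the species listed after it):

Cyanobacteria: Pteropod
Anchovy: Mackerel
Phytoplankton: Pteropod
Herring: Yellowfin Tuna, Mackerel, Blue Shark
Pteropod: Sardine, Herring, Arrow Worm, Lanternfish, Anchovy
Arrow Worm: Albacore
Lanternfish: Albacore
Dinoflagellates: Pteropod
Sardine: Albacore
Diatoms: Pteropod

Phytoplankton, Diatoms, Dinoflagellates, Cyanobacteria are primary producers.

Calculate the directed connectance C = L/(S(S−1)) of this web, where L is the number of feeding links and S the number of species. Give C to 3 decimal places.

The web has S = 14 species and L = 16 feeding links.
C = L / (S(S−1)) = 16 / 182 = 0.0879 ≈ 0.088.

C = 0.088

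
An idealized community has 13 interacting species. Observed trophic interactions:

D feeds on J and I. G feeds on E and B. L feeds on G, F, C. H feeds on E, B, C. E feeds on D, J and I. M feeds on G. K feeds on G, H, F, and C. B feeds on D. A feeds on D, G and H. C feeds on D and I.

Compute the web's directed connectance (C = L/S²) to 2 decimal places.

C = 0.14

The web has S = 13 species and L = 24 feeding links.
C = L / S² = 24 / 169 = 0.1420 ≈ 0.14.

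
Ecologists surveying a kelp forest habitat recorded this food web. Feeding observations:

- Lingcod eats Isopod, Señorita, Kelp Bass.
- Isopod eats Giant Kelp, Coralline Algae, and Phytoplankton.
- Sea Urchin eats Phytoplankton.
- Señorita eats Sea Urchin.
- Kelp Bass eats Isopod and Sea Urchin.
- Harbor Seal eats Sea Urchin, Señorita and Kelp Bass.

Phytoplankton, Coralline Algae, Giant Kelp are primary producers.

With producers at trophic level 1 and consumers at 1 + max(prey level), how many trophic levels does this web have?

Producers (level 1): Phytoplankton, Coralline Algae, Giant Kelp.
Phytoplankton → Sea Urchin → Señorita → Harbor Seal gives Harbor Seal level 4.
No species has a prey at level 4, so no species reaches level 5.

4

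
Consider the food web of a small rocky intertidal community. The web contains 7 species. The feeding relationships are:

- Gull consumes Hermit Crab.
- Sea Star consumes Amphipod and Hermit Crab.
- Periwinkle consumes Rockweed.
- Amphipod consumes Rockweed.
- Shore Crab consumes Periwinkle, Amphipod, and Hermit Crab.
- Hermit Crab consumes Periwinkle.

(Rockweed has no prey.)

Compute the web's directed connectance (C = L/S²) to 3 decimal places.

The web has S = 7 species and L = 9 feeding links.
C = L / S² = 9 / 49 = 0.1837 ≈ 0.184.

C = 0.184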